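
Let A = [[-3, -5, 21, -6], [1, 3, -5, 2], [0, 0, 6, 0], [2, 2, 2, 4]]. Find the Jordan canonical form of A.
The characteristic polynomial is det(xI - A) = x(x - 6)(x - 2)^2, so the eigenvalues are 0 (algebraic multiplicity 1), 2 (algebraic multiplicity 2), 6 (algebraic multiplicity 1).

For λ = 0: algebraic multiplicity 1 gives one 1×1 block.

For λ = 2: rank(A - 2I) = 3, rank((A - 2I)^2) = 2. The eigenspace has dimension 4 - 3 = 1, so there is 1 Jordan block; the rank sequence gives block sizes [2].

For λ = 6: algebraic multiplicity 1 gives one 1×1 block.

Assembling the blocks gives the Jordan form J above.

J = [[0, 0, 0, 0], [0, 2, 1, 0], [0, 0, 2, 0], [0, 0, 0, 6]]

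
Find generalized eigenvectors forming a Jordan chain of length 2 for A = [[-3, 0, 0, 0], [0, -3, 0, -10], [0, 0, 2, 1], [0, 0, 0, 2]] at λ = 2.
We seek v_1 ∈ ker((A - 2I)^2) \ ker(A - 2I), then set v_{i+1} = (A - 2I) v_i.

One such chain is v_1 = [[0, -2, 0, 1]]^T, v_2 = [[0, 0, 1, 0]]^T. Check: (A - 2I) v_2 = [[0, 0, 0, 0]]^T = 0.

v_1 = [[0, -2, 0, 1]]^T, v_2 = [[0, 0, 1, 0]]^T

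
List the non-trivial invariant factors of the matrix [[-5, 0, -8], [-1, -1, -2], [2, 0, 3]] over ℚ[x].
The Jordan structure of A has elementary divisors (x + 1)^2, (x + 1). Arranging the block sizes at each eigenvalue in decreasing order and taking row products gives the invariant factors.

Invariant factors (smallest first, each dividing the next): x + 1, (x + 1)^2.

Check: the last factor (x + 1)^2 is the minimal polynomial, and the product (x + 1)^3 is the characteristic polynomial.

x + 1, (x + 1)^2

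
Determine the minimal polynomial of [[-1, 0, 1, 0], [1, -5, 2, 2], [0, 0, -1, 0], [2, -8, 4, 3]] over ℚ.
m_A(x) = (x + 1)^3

The characteristic polynomial factors as (x + 1)^4. The minimal polynomial is ∏(x - λ)^{k_λ} where k_λ is the size of the largest Jordan block at λ.

For λ = -1: rank(A + I) = 2, and the largest Jordan block has size 3 (the smallest k with rank((A + I)^k) = rank((A + I)^(k+1))).

So m_A(x) = (x + 1)^3.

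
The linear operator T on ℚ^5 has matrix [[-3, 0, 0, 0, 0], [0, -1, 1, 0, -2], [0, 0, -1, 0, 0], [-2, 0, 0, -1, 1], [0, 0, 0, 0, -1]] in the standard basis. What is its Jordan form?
The characteristic polynomial is det(xI - A) = (x + 1)^4(x + 3), so the eigenvalues are -3 (algebraic multiplicity 1), -1 (algebraic multiplicity 4).

For λ = -3: algebraic multiplicity 1 gives one 1×1 block.

For λ = -1: rank(A + I) = 3, rank((A + I)^2) = 1. The eigenspace has dimension 5 - 3 = 2, so there are 2 Jordan blocks; the rank sequence gives block sizes [2, 2].

Assembling the blocks gives the Jordan form J above.

J = [[-3, 0, 0, 0, 0], [0, -1, 1, 0, 0], [0, 0, -1, 0, 0], [0, 0, 0, -1, 1], [0, 0, 0, 0, -1]]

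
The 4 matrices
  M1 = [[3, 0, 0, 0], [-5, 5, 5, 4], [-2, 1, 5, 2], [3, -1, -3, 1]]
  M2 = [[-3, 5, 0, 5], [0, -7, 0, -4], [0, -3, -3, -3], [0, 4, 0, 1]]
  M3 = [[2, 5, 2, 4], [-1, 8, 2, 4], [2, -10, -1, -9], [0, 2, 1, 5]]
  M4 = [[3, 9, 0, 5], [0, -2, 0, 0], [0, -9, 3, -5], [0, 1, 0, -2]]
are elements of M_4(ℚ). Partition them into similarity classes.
Characteristic polynomials: χ_{M1} = (x - 4)^2(x - 3)^2, χ_{M2} = (x + 3)^4, χ_{M3} = (x - 4)^2(x - 3)^2, χ_{M4} = (x - 3)^2(x + 2)^2.

{M1}: invariant factors x - 3, (x - 4)^2(x - 3).

{M2}: invariant factors x + 3, x + 3, (x + 3)^2.

{M3}: invariant factors (x - 4)^2(x - 3)^2.

{M4}: invariant factors x - 3, (x - 3)(x + 2)^2.

Matrices are similar if and only if their invariant-factor lists agree; the partition into similarity classes is {M1}, {M2}, {M3}, {M4}.

4 classes: {M1}, {M2}, {M3}, {M4}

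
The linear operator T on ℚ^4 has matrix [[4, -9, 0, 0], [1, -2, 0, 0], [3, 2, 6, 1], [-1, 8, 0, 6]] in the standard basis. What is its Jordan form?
J = [[1, 1, 0, 0], [0, 1, 0, 0], [0, 0, 6, 1], [0, 0, 0, 6]]

The characteristic polynomial is det(xI - A) = (x - 6)^2(x - 1)^2, so the eigenvalues are 1 (algebraic multiplicity 2), 6 (algebraic multiplicity 2).

For λ = 1: rank(A - I) = 3, rank((A - I)^2) = 2. The eigenspace has dimension 4 - 3 = 1, so there is 1 Jordan block; the rank sequence gives block sizes [2].

For λ = 6: rank(A - 6I) = 3, rank((A - 6I)^2) = 2. The eigenspace has dimension 4 - 3 = 1, so there is 1 Jordan block; the rank sequence gives block sizes [2].

Assembling the blocks gives the Jordan form J above.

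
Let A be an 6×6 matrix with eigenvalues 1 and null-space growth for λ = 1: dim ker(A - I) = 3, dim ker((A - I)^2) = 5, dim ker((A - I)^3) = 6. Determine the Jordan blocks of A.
λ = 1: successive nullity increments [3, 2, 1] count blocks of size ≥ k; block sizes are [3, 2, 1].

Jordan blocks: (1, 3), (1, 2), (1, 1)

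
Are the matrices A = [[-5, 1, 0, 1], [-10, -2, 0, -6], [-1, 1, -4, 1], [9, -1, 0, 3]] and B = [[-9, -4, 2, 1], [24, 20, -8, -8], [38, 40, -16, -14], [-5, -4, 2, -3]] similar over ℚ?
Two matrices over a field are similar if and only if they have the same invariant factors.

Both A and B have characteristic polynomial (x - 4)(x + 4)^3 and minimal polynomial (x - 4)(x + 4)^2. Computing further, both have invariant factors x + 4, (x - 4)(x + 4)^2. Hence A and B are similar.

Yes.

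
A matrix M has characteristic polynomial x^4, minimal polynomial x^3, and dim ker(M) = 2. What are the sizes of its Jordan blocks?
λ = 0: algebraic multiplicity 4 (exponent in χ_M), largest block size 3 (exponent in m_M), 2 blocks (geometric multiplicity). These force block sizes [3, 1].

Jordan blocks: (0, 3), (0, 1)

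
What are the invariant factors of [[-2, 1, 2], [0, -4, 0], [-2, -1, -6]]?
x + 4, (x + 4)^2

The Jordan structure of A has elementary divisors (x + 4)^2, (x + 4). Arranging the block sizes at each eigenvalue in decreasing order and taking row products gives the invariant factors.

Invariant factors (smallest first, each dividing the next): x + 4, (x + 4)^2.

Check: the last factor (x + 4)^2 is the minimal polynomial, and the product (x + 4)^3 is the characteristic polynomial.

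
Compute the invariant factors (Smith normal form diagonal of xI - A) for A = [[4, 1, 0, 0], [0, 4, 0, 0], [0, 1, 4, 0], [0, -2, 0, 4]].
The Jordan structure of A has elementary divisors (x - 4)^2, (x - 4), (x - 4). Arranging the block sizes at each eigenvalue in decreasing order and taking row products gives the invariant factors.

Invariant factors (smallest first, each dividing the next): x - 4, x - 4, (x - 4)^2.

Check: the last factor (x - 4)^2 is the minimal polynomial, and the product (x - 4)^4 is the characteristic polynomial.

x - 4, x - 4, (x - 4)^2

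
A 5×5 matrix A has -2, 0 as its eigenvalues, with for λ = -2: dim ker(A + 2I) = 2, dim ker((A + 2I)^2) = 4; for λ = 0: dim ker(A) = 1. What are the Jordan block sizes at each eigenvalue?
Jordan blocks: (-2, 2), (-2, 2), (0, 1)

λ = -2: successive nullity increments [2, 2] count blocks of size ≥ k; block sizes are [2, 2].
λ = 0: successive nullity increments [1] count blocks of size ≥ k; block sizes are [1].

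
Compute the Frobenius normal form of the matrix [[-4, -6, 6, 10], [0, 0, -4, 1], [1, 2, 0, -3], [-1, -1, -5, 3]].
The invariant factors of A (the non-unit diagonal entries of the Smith normal form of xI - A over ℚ[x]) are (x + 1)(x + 4)(x^2 - 4x + 2), each dividing the next. The characteristic polynomial is their product, (x + 1)(x + 4)(x^2 - 4x + 2).

The rational canonical form is the block-diagonal matrix of companion matrices C(f_i):
R = [[0, 0, 0, -8], [1, 0, 0, 6], [0, 1, 0, 14], [0, 0, 1, -1]].

Note the characteristic polynomial does not split into linear factors over ℚ, so A has no Jordan form over ℚ; the rational canonical form exists over any field.

R = [[0, 0, 0, -8], [1, 0, 0, 6], [0, 1, 0, 14], [0, 0, 1, -1]]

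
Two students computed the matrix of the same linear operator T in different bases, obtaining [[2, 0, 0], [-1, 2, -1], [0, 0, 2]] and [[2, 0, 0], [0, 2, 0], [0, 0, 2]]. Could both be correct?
Both have characteristic polynomial (x - 2)^3, but the minimal polynomial of A is (x - 2)^2 while the minimal polynomial of B is x - 2. The minimal polynomial is a similarity invariant, so A and B are not similar.

No.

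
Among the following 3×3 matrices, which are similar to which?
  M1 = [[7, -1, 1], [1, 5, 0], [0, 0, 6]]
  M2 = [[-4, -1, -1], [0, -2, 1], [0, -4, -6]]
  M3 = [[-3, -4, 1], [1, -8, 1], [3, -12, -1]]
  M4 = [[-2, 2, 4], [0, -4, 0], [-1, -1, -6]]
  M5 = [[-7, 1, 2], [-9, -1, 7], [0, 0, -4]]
3 classes: {M1}, {M2, M5}, {M3, M4}

Characteristic polynomials: χ_{M1} = (x - 6)^3, χ_{M2} = (x + 4)^3, χ_{M3} = (x + 4)^3, χ_{M4} = (x + 4)^3, χ_{M5} = (x + 4)^3.

{M1}: invariant factors (x - 6)^3.

{M2, M5}: invariant factors (x + 4)^3.

{M3, M4}: invariant factors x + 4, (x + 4)^2.

Matrices are similar if and only if their invariant-factor lists agree; the partition into similarity classes is {M1}, {M2, M5}, {M3, M4}.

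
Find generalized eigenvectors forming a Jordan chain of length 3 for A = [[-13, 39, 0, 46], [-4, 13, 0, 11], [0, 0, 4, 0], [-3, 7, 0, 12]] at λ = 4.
We seek v_1 ∈ ker((A - 4I)^3) \ ker((A - 4I)^2), then set v_{i+1} = (A - 4I) v_i.

One such chain is v_1 = [[10, 1, 1, 3]]^T, v_2 = [[7, 2, 0, 1]]^T, v_3 = [[5, 1, 0, 1]]^T. Check: (A - 4I) v_3 = [[0, 0, 0, 0]]^T = 0.

v_1 = [[10, 1, 1, 3]]^T, v_2 = [[7, 2, 0, 1]]^T, v_3 = [[5, 1, 0, 1]]^T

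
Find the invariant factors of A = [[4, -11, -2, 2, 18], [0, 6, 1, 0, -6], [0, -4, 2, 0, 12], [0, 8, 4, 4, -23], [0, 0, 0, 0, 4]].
The Jordan structure of A has elementary divisors (x - 4)^3, (x - 4)^2. Arranging the block sizes at each eigenvalue in decreasing order and taking row products gives the invariant factors.

Invariant factors (smallest first, each dividing the next): (x - 4)^2, (x - 4)^3.

Check: the last factor (x - 4)^3 is the minimal polynomial, and the product (x - 4)^5 is the characteristic polynomial.

(x - 4)^2, (x - 4)^3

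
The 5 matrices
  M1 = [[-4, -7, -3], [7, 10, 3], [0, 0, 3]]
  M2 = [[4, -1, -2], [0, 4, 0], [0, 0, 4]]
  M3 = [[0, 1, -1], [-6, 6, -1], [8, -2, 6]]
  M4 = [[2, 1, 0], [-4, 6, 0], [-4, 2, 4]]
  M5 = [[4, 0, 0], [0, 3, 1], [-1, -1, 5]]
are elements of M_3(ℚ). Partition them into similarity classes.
3 classes: {M1}, {M2, M4}, {M3, M5}

Characteristic polynomials: χ_{M1} = (x - 3)^3, χ_{M2} = (x - 4)^3, χ_{M3} = (x - 4)^3, χ_{M4} = (x - 4)^3, χ_{M5} = (x - 4)^3.

{M1}: invariant factors x - 3, (x - 3)^2.

{M2, M4}: invariant factors x - 4, (x - 4)^2.

{M3, M5}: invariant factors (x - 4)^3.

Matrices are similar if and only if their invariant-factor lists agree; the partition into similarity classes is {M1}, {M2, M4}, {M3, M5}.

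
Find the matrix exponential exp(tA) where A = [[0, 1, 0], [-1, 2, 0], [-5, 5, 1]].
e^{tA} = [[(1 - t)*e^{t}, t*e^{t}, 0], [-t*e^{t}, (t + 1)*e^{t}, 0], [-5*t*e^{t}, 5*t*e^{t}, e^{t}]]

A has Jordan form J = [[1, 1, 0], [0, 1, 0], [0, 0, 1]] with A = PJP^{-1}, so e^{tA} = P e^{tJ} P^{-1}.

For a Jordan block J_k(λ), e^{tJ_k(λ)} = e^{λt} · (I + tN + t^2 N^2/2! + ... + t^{k-1} N^{k-1}/(k-1)!) where N is the nilpotent superdiagonal part.

Assembling the blocks and conjugating back gives the entries of e^{tA} as shown above.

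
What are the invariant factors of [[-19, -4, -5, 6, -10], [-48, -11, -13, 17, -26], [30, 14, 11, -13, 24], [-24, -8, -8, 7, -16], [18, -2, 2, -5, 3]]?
x + 1, (x + 1)^3(x + 5)

The Jordan structure of A has elementary divisors (x + 5), (x + 1)^3, (x + 1). Arranging the block sizes at each eigenvalue in decreasing order and taking row products gives the invariant factors.

Invariant factors (smallest first, each dividing the next): x + 1, (x + 1)^3(x + 5).

Check: the last factor (x + 1)^3(x + 5) is the minimal polynomial, and the product (x + 1)^4(x + 5) is the characteristic polynomial.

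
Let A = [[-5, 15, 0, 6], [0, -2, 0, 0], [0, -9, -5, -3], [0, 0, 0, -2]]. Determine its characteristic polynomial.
χ_A(x) = (x + 2)^2(x + 5)^2

xI - A = [[x + 5, -15, 0, -6], [0, x + 2, 0, 0], [0, 9, x + 5, 3], [0, 0, 0, x + 2]].

Expanding det(xI - A) along the first row:
det(xI - A) = + (x + 5)·det([[x + 2, 0, 0], [9, x + 5, 3], [0, 0, x + 2]]) - (-15)·det([[0, 0, 0], [0, x + 5, 3], [0, 0, x + 2]]) + (0)·det([[0, x + 2, 0], [0, 9, 3], [0, 0, x + 2]]) - (-6)·det([[0, x + 2, 0], [0, 9, x + 5], [0, 0, 0]]).

Evaluating gives χ_A(x) = x^4 + 14x^3 + 69x^2 + 140x + 100 = (x + 2)^2(x + 5)^2.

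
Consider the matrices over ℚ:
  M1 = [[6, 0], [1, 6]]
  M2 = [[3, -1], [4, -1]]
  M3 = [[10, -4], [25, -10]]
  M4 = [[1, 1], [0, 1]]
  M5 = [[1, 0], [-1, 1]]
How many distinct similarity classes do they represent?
3 classes: {M1}, {M2, M4, M5}, {M3}

Characteristic polynomials: χ_{M1} = (x - 6)^2, χ_{M2} = (x - 1)^2, χ_{M3} = x^2, χ_{M4} = (x - 1)^2, χ_{M5} = (x - 1)^2.

{M1}: invariant factors (x - 6)^2.

{M2, M4, M5}: invariant factors (x - 1)^2.

{M3}: invariant factors x^2.

Matrices are similar if and only if their invariant-factor lists agree; the partition into similarity classes is {M1}, {M2, M4, M5}, {M3}.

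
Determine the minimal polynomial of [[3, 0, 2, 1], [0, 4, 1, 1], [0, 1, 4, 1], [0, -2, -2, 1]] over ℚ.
m_A(x) = (x - 3)^2

The characteristic polynomial factors as (x - 3)^4. The minimal polynomial is ∏(x - λ)^{k_λ} where k_λ is the size of the largest Jordan block at λ.

For λ = 3: rank(A - 3I) = 2, and the largest Jordan block has size 2 (the smallest k with rank((A - 3I)^k) = rank((A - 3I)^(k+1))).

So m_A(x) = (x - 3)^2.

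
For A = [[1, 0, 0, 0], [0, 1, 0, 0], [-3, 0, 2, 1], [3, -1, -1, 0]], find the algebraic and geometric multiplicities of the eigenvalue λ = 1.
The characteristic polynomial is (x - 1)^4, so the factor x - 1 appears with exponent 4: the algebraic multiplicity is 4.

rank(A - I) = 2, so the eigenspace has dimension 4 - 2 = 2: the geometric multiplicity is 2.

Since 2 < 4, A is not diagonalizable.

algebraic multiplicity 4, geometric multiplicity 2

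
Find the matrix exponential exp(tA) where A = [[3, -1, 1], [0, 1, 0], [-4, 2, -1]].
e^{tA} = [[(2*t + 1)*e^{t}, -t*e^{t}, t*e^{t}], [0, e^{t}, 0], [-4*t*e^{t}, 2*t*e^{t}, (1 - 2*t)*e^{t}]]

A has Jordan form J = [[1, 1, 0], [0, 1, 0], [0, 0, 1]] with A = PJP^{-1}, so e^{tA} = P e^{tJ} P^{-1}.

For a Jordan block J_k(λ), e^{tJ_k(λ)} = e^{λt} · (I + tN + t^2 N^2/2! + ... + t^{k-1} N^{k-1}/(k-1)!) where N is the nilpotent superdiagonal part.

Assembling the blocks and conjugating back gives the entries of e^{tA} as shown above.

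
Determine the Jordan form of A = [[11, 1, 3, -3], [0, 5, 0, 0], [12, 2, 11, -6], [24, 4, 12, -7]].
The characteristic polynomial is det(xI - A) = (x - 5)^4, so the eigenvalues are 5 (algebraic multiplicity 4).

For λ = 5: rank(A - 5I) = 1, rank((A - 5I)^2) = 0. The eigenspace has dimension 4 - 1 = 3, so there are 3 Jordan blocks; the rank sequence gives block sizes [2, 1, 1].

Assembling the blocks gives the Jordan form J above.

J = [[5, 1, 0, 0], [0, 5, 0, 0], [0, 0, 5, 0], [0, 0, 0, 5]]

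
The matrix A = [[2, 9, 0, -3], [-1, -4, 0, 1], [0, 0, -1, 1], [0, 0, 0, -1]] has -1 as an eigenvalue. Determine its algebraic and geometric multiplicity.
The characteristic polynomial is (x + 1)^4, so the factor x + 1 appears with exponent 4: the algebraic multiplicity is 4.

rank(A + I) = 2, so the eigenspace has dimension 4 - 2 = 2: the geometric multiplicity is 2.

Since 2 < 4, A is not diagonalizable.

algebraic multiplicity 4, geometric multiplicity 2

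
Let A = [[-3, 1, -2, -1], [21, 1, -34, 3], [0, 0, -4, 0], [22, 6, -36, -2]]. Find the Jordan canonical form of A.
The characteristic polynomial is det(xI - A) = (x - 4)(x + 4)^3, so the eigenvalues are -4 (algebraic multiplicity 3), 4 (algebraic multiplicity 1).

For λ = -4: rank(A + 4I) = 2, rank((A + 4I)^2) = 1. The eigenspace has dimension 4 - 2 = 2, so there are 2 Jordan blocks; the rank sequence gives block sizes [2, 1].

For λ = 4: algebraic multiplicity 1 gives one 1×1 block.

Assembling the blocks gives the Jordan form J above.

J = [[-4, 1, 0, 0], [0, -4, 0, 0], [0, 0, -4, 0], [0, 0, 0, 4]]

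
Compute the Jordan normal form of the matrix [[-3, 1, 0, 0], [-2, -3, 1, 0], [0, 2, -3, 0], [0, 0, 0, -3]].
The characteristic polynomial is det(xI - A) = (x + 3)^4, so the eigenvalues are -3 (algebraic multiplicity 4).

For λ = -3: rank(A + 3I) = 2, rank((A + 3I)^2) = 1, rank((A + 3I)^3) = 0. The eigenspace has dimension 4 - 2 = 2, so there are 2 Jordan blocks; the rank sequence gives block sizes [3, 1].

Assembling the blocks gives the Jordan form J above.

J = [[-3, 1, 0, 0], [0, -3, 1, 0], [0, 0, -3, 0], [0, 0, 0, -3]]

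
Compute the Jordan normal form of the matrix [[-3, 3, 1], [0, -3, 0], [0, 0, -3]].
The characteristic polynomial is det(xI - A) = (x + 3)^3, so the eigenvalues are -3 (algebraic multiplicity 3).

For λ = -3: rank(A + 3I) = 1, rank((A + 3I)^2) = 0. The eigenspace has dimension 3 - 1 = 2, so there are 2 Jordan blocks; the rank sequence gives block sizes [2, 1].

Assembling the blocks gives the Jordan form J above.

J = [[-3, 1, 0], [0, -3, 0], [0, 0, -3]]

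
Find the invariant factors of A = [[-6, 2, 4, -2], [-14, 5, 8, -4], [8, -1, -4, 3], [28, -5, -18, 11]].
x - 2, (x - 2)(x - 1)^2

The Jordan structure of A has elementary divisors (x - 1)^2, (x - 2), (x - 2). Arranging the block sizes at each eigenvalue in decreasing order and taking row products gives the invariant factors.

Invariant factors (smallest first, each dividing the next): x - 2, (x - 2)(x - 1)^2.

Check: the last factor (x - 2)(x - 1)^2 is the minimal polynomial, and the product (x - 2)^2(x - 1)^2 is the characteristic polynomial.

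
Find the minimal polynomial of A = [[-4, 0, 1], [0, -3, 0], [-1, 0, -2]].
The characteristic polynomial factors as (x + 3)^3. The minimal polynomial is ∏(x - λ)^{k_λ} where k_λ is the size of the largest Jordan block at λ.

For λ = -3: rank(A + 3I) = 1, and the largest Jordan block has size 2 (the smallest k with rank((A + 3I)^k) = rank((A + 3I)^(k+1))).

So m_A(x) = (x + 3)^2.

m_A(x) = (x + 3)^2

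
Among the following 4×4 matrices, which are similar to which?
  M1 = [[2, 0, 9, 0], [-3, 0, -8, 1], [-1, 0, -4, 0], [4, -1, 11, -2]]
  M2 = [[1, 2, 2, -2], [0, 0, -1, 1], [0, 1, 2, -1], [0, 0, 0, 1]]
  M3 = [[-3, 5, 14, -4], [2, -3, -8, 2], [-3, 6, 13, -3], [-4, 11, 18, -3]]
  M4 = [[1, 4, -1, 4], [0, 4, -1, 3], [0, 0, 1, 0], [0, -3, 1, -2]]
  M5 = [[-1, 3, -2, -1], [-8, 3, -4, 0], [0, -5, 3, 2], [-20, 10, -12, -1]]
Characteristic polynomials: χ_{M1} = (x + 1)^4, χ_{M2} = (x - 1)^4, χ_{M3} = (x - 1)^4, χ_{M4} = (x - 1)^4, χ_{M5} = (x - 1)^4.

{M1}: invariant factors (x + 1)^2, (x + 1)^2.

{M2}: invariant factors x - 1, x - 1, (x - 1)^2.

{M3, M4, M5}: invariant factors (x - 1)^2, (x - 1)^2.

Matrices are similar if and only if their invariant-factor lists agree; the partition into similarity classes is {M1}, {M2}, {M3, M4, M5}.

3 classes: {M1}, {M2}, {M3, M4, M5}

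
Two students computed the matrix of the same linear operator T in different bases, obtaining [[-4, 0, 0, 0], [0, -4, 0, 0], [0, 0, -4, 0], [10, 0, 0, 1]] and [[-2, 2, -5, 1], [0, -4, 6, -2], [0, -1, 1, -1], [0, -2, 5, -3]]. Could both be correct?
No.

trace(A) = -11 but trace(B) = -8. The trace is a similarity invariant, so A and B are not similar.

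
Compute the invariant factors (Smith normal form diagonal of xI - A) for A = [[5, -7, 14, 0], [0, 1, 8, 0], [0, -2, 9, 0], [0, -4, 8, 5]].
The Jordan structure of A has elementary divisors (x - 5)^2, (x - 5), (x - 5). Arranging the block sizes at each eigenvalue in decreasing order and taking row products gives the invariant factors.

Invariant factors (smallest first, each dividing the next): x - 5, x - 5, (x - 5)^2.

Check: the last factor (x - 5)^2 is the minimal polynomial, and the product (x - 5)^4 is the characteristic polynomial.

x - 5, x - 5, (x - 5)^2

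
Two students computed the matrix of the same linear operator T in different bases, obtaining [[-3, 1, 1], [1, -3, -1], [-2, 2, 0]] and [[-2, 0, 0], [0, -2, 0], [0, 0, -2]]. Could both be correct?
Both have characteristic polynomial (x + 2)^3, but the minimal polynomial of A is (x + 2)^2 while the minimal polynomial of B is x + 2. The minimal polynomial is a similarity invariant, so A and B are not similar.

No.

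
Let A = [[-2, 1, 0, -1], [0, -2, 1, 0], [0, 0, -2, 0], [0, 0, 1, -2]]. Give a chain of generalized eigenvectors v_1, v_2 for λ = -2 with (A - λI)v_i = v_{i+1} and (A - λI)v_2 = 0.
v_1 = [[0, 1, 1, 1]]^T, v_2 = [[0, 1, 0, 1]]^T

We seek v_1 ∈ ker((A + 2I)^2) \ ker(A + 2I), then set v_{i+1} = (A + 2I) v_i.

One such chain is v_1 = [[0, 1, 1, 1]]^T, v_2 = [[0, 1, 0, 1]]^T. Check: (A + 2I) v_2 = [[0, 0, 0, 0]]^T = 0.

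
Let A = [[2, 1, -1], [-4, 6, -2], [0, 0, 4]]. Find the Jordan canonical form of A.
J = [[4, 1, 0], [0, 4, 0], [0, 0, 4]]

The characteristic polynomial is det(xI - A) = (x - 4)^3, so the eigenvalues are 4 (algebraic multiplicity 3).

For λ = 4: rank(A - 4I) = 1, rank((A - 4I)^2) = 0. The eigenspace has dimension 3 - 1 = 2, so there are 2 Jordan blocks; the rank sequence gives block sizes [2, 1].

Assembling the blocks gives the Jordan form J above.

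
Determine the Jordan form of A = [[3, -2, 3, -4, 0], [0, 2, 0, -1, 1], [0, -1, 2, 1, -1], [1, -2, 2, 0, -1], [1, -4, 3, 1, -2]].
The characteristic polynomial is det(xI - A) = (x - 1)^5, so the eigenvalues are 1 (algebraic multiplicity 5).

For λ = 1: rank(A - I) = 3, rank((A - I)^2) = 1, rank((A - I)^3) = 0. The eigenspace has dimension 5 - 3 = 2, so there are 2 Jordan blocks; the rank sequence gives block sizes [3, 2].

Assembling the blocks gives the Jordan form J above.

J = [[1, 1, 0, 0, 0], [0, 1, 1, 0, 0], [0, 0, 1, 0, 0], [0, 0, 0, 1, 1], [0, 0, 0, 0, 1]]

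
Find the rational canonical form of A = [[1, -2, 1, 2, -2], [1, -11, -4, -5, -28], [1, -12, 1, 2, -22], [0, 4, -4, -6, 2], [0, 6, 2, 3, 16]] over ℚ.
R = [[0, 2, 0, 0, 0], [1, -2, 0, 0, 0], [0, 0, 0, 0, -10], [0, 0, 1, 0, 12], [0, 0, 0, 1, 3]]

The invariant factors of A (the non-unit diagonal entries of the Smith normal form of xI - A over ℚ[x]) are x^2 + 2x - 2, (x - 5)(x^2 + 2x - 2), each dividing the next. The characteristic polynomial is their product, (x - 5)(x^2 + 2x - 2)^2.

The rational canonical form is the block-diagonal matrix of companion matrices C(f_i):
R = [[0, 2, 0, 0, 0], [1, -2, 0, 0, 0], [0, 0, 0, 0, -10], [0, 0, 1, 0, 12], [0, 0, 0, 1, 3]].

Note the characteristic polynomial does not split into linear factors over ℚ, so A has no Jordan form over ℚ; the rational canonical form exists over any field.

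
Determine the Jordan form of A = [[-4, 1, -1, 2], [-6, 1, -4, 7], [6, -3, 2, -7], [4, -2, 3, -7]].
The characteristic polynomial is det(xI - A) = (x + 2)^4, so the eigenvalues are -2 (algebraic multiplicity 4).

For λ = -2: rank(A + 2I) = 2, rank((A + 2I)^2) = 1, rank((A + 2I)^3) = 0. The eigenspace has dimension 4 - 2 = 2, so there are 2 Jordan blocks; the rank sequence gives block sizes [3, 1].

Assembling the blocks gives the Jordan form J above.

J = [[-2, 1, 0, 0], [0, -2, 1, 0], [0, 0, -2, 0], [0, 0, 0, -2]]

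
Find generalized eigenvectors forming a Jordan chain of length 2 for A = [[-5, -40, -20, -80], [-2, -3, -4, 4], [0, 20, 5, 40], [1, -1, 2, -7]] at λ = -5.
v_1 = [[6, 1, -2, 0]]^T, v_2 = [[0, -2, 0, 1]]^T

We seek v_1 ∈ ker((A + 5I)^2) \ ker(A + 5I), then set v_{i+1} = (A + 5I) v_i.

One such chain is v_1 = [[6, 1, -2, 0]]^T, v_2 = [[0, -2, 0, 1]]^T. Check: (A + 5I) v_2 = [[0, 0, 0, 0]]^T = 0.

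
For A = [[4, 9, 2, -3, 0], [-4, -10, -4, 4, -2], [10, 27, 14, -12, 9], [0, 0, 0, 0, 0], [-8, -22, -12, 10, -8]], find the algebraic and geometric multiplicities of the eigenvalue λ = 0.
The characteristic polynomial is x^5, so the factor x appears with exponent 5: the algebraic multiplicity is 5.

rank(A) = 2, so the eigenspace has dimension 5 - 2 = 3: the geometric multiplicity is 3.

Since 3 < 5, A is not diagonalizable.

algebraic multiplicity 5, geometric multiplicity 3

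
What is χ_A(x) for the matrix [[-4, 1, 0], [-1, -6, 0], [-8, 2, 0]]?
χ_A(x) = x(x + 5)^2

xI - A = [[x + 4, -1, 0], [1, x + 6, 0], [8, -2, x]].

Expanding det(xI - A) along the first row:
det(xI - A) = + (x + 4)·det([[x + 6, 0], [-2, x]]) - (-1)·det([[1, 0], [8, x]]) + (0)·det([[1, x + 6], [8, -2]]).

Evaluating gives χ_A(x) = x^3 + 10x^2 + 25x = x(x + 5)^2.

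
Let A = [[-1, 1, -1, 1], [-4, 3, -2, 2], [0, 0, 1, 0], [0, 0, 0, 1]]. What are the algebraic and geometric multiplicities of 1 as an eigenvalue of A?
algebraic multiplicity 4, geometric multiplicity 3

The characteristic polynomial is (x - 1)^4, so the factor x - 1 appears with exponent 4: the algebraic multiplicity is 4.

rank(A - I) = 1, so the eigenspace has dimension 4 - 1 = 3: the geometric multiplicity is 3.

Since 3 < 4, A is not diagonalizable.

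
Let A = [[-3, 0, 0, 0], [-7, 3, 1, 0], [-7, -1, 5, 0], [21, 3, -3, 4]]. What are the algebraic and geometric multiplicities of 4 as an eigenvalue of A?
The characteristic polynomial is (x - 4)^3(x + 3), so the factor x - 4 appears with exponent 3: the algebraic multiplicity is 3.

rank(A - 4I) = 2, so the eigenspace has dimension 4 - 2 = 2: the geometric multiplicity is 2.

Since 2 < 3, A is not diagonalizable.

algebraic multiplicity 3, geometric multiplicity 2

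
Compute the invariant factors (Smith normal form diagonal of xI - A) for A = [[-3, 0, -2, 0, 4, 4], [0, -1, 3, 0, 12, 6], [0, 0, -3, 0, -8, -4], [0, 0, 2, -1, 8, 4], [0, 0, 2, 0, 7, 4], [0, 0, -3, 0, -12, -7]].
x + 1, x + 1, x + 1, (x + 1)^2(x + 3)

The Jordan structure of A has elementary divisors (x + 3), (x + 1)^2, (x + 1), (x + 1), (x + 1). Arranging the block sizes at each eigenvalue in decreasing order and taking row products gives the invariant factors.

Invariant factors (smallest first, each dividing the next): x + 1, x + 1, x + 1, (x + 1)^2(x + 3).

Check: the last factor (x + 1)^2(x + 3) is the minimal polynomial, and the product (x + 1)^5(x + 3) is the characteristic polynomial.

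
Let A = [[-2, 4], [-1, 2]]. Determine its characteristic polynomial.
χ_A(x) = x^2

xI - A = [[x + 2, -4], [1, x - 2]].

Expanding det(xI - A) along the first row:
det(xI - A) = + (x + 2)·det([[x - 2]]) - (-4)·det([[1]]).

Evaluating gives χ_A(x) = x^2.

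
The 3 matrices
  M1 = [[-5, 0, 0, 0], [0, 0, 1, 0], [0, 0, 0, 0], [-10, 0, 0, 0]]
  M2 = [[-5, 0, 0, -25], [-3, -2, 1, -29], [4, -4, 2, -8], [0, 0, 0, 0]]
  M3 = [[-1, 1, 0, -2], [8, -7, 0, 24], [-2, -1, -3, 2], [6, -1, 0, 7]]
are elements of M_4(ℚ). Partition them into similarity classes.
2 classes: {M1, M2}, {M3}

Characteristic polynomials: χ_{M1} = x^3(x + 5), χ_{M2} = x^3(x + 5), χ_{M3} = (x - 5)(x + 3)^3.

{M1, M2}: invariant factors x, x^2(x + 5).

{M3}: invariant factors x + 3, (x - 5)(x + 3)^2.

Matrices are similar if and only if their invariant-factor lists agree; the partition into similarity classes is {M1, M2}, {M3}.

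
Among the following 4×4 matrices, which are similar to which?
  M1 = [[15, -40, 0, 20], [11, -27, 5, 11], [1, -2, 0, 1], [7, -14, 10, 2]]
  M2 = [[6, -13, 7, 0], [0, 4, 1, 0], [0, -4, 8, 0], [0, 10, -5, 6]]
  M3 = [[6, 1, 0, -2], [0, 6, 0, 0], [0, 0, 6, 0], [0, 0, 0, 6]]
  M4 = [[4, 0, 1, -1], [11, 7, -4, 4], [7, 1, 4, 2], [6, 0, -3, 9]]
Characteristic polynomials: χ_{M1} = x^2(x + 5)^2, χ_{M2} = (x - 6)^4, χ_{M3} = (x - 6)^4, χ_{M4} = (x - 6)^4.

{M1}: invariant factors x + 5, x^2(x + 5).

{M2, M4}: invariant factors x - 6, (x - 6)^3.

{M3}: invariant factors x - 6, x - 6, (x - 6)^2.

Matrices are similar if and only if their invariant-factor lists agree; the partition into similarity classes is {M1}, {M2, M4}, {M3}.

3 classes: {M1}, {M2, M4}, {M3}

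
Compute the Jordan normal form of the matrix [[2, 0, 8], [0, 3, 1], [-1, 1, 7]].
The characteristic polynomial is det(xI - A) = (x - 4)^3, so the eigenvalues are 4 (algebraic multiplicity 3).

For λ = 4: rank(A - 4I) = 2, rank((A - 4I)^2) = 1, rank((A - 4I)^3) = 0. The eigenspace has dimension 3 - 2 = 1, so there is 1 Jordan block; the rank sequence gives block sizes [3].

Assembling the blocks gives the Jordan form J above.

J = [[4, 1, 0], [0, 4, 1], [0, 0, 4]]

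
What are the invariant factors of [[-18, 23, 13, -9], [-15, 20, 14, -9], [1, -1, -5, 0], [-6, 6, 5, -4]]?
The Jordan structure of A has elementary divisors (x + 4)^3, (x - 5). Arranging the block sizes at each eigenvalue in decreasing order and taking row products gives the invariant factors.

Invariant factors (smallest first, each dividing the next): (x - 5)(x + 4)^3.

Check: the last factor (x - 5)(x + 4)^3 is the minimal polynomial, and the product (x - 5)(x + 4)^3 is the characteristic polynomial.

(x - 5)(x + 4)^3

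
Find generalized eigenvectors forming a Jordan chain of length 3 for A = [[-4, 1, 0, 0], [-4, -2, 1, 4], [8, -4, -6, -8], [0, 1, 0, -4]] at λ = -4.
v_1 = [[0, 0, 1, 0]]^T, v_2 = [[0, 1, -2, 0]]^T, v_3 = [[1, 0, 0, 1]]^T

We seek v_1 ∈ ker((A + 4I)^3) \ ker((A + 4I)^2), then set v_{i+1} = (A + 4I) v_i.

One such chain is v_1 = [[0, 0, 1, 0]]^T, v_2 = [[0, 1, -2, 0]]^T, v_3 = [[1, 0, 0, 1]]^T. Check: (A + 4I) v_3 = [[0, 0, 0, 0]]^T = 0.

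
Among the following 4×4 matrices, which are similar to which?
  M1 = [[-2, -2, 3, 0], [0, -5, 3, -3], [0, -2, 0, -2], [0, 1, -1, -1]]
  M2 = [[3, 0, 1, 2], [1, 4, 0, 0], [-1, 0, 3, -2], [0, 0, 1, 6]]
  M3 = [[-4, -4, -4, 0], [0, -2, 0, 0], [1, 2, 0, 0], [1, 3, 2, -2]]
Characteristic polynomials: χ_{M1} = (x + 2)^4, χ_{M2} = (x - 4)^4, χ_{M3} = (x + 2)^4.

{M1, M3}: invariant factors (x + 2)^2, (x + 2)^2.

{M2}: invariant factors x - 4, (x - 4)^3.

Matrices are similar if and only if their invariant-factor lists agree; the partition into similarity classes is {M1, M3}, {M2}.

2 classes: {M1, M3}, {M2}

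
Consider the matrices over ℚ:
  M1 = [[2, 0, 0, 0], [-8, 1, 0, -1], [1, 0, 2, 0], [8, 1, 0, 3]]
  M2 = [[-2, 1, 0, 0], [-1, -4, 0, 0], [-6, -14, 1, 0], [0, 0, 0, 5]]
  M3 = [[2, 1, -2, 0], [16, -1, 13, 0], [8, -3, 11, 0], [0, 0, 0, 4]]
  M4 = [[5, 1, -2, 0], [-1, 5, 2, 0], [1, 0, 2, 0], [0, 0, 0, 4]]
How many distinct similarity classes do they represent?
3 classes: {M1}, {M2}, {M3, M4}

Characteristic polynomials: χ_{M1} = (x - 2)^4, χ_{M2} = (x - 5)(x - 1)(x + 3)^2, χ_{M3} = (x - 4)^4, χ_{M4} = (x - 4)^4.

{M1}: invariant factors (x - 2)^2, (x - 2)^2.

{M2}: invariant factors (x - 5)(x - 1)(x + 3)^2.

{M3, M4}: invariant factors x - 4, (x - 4)^3.

Matrices are similar if and only if their invariant-factor lists agree; the partition into similarity classes is {M1}, {M2}, {M3, M4}.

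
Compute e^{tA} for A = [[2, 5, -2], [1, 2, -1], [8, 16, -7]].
e^{tA} = [[(-t^2 + 3*t + 1)*e^{-t}, t*(5 - t)*e^{-t}, t*(t - 4)*e^{-t}/2], [t*(1 - t)*e^{-t}, (-t^2 + 3*t + 1)*e^{-t}, t*(t - 2)*e^{-t}/2], [4*t*(2 - t)*e^{-t}, 4*t*(4 - t)*e^{-t}, (2*t^2 - 6*t + 1)*e^{-t}]]

A has Jordan form J = [[-1, 1, 0], [0, -1, 1], [0, 0, -1]] with A = PJP^{-1}, so e^{tA} = P e^{tJ} P^{-1}.

For a Jordan block J_k(λ), e^{tJ_k(λ)} = e^{λt} · (I + tN + t^2 N^2/2! + ... + t^{k-1} N^{k-1}/(k-1)!) where N is the nilpotent superdiagonal part.

Assembling the blocks and conjugating back gives the entries of e^{tA} as shown above.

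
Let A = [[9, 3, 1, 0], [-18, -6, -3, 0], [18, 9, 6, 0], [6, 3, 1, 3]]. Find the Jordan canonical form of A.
The characteristic polynomial is det(xI - A) = (x - 3)^4, so the eigenvalues are 3 (algebraic multiplicity 4).

For λ = 3: rank(A - 3I) = 1, rank((A - 3I)^2) = 0. The eigenspace has dimension 4 - 1 = 3, so there are 3 Jordan blocks; the rank sequence gives block sizes [2, 1, 1].

Assembling the blocks gives the Jordan form J above.

J = [[3, 1, 0, 0], [0, 3, 0, 0], [0, 0, 3, 0], [0, 0, 0, 3]]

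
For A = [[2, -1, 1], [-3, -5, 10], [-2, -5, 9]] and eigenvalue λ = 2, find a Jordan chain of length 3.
v_1 = [[-2, -3, -3]]^T, v_2 = [[0, -3, -2]]^T, v_3 = [[1, 1, 1]]^T

We seek v_1 ∈ ker((A - 2I)^3) \ ker((A - 2I)^2), then set v_{i+1} = (A - 2I) v_i.

One such chain is v_1 = [[-2, -3, -3]]^T, v_2 = [[0, -3, -2]]^T, v_3 = [[1, 1, 1]]^T. Check: (A - 2I) v_3 = [[0, 0, 0]]^T = 0.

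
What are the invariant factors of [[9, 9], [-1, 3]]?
The Jordan structure of A has elementary divisors (x - 6)^2. Arranging the block sizes at each eigenvalue in decreasing order and taking row products gives the invariant factors.

Invariant factors (smallest first, each dividing the next): (x - 6)^2.

Check: the last factor (x - 6)^2 is the minimal polynomial, and the product (x - 6)^2 is the characteristic polynomial.

(x - 6)^2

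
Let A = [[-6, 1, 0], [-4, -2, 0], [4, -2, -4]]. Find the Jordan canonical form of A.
J = [[-4, 1, 0], [0, -4, 0], [0, 0, -4]]

The characteristic polynomial is det(xI - A) = (x + 4)^3, so the eigenvalues are -4 (algebraic multiplicity 3).

For λ = -4: rank(A + 4I) = 1, rank((A + 4I)^2) = 0. The eigenspace has dimension 3 - 1 = 2, so there are 2 Jordan blocks; the rank sequence gives block sizes [2, 1].

Assembling the blocks gives the Jordan form J above.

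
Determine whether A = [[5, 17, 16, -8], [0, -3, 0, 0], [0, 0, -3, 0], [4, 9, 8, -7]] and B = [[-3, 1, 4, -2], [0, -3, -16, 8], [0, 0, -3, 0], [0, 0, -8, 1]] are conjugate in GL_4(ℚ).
Yes.

Two matrices over a field are similar if and only if they have the same invariant factors.

Both A and B have characteristic polynomial (x - 1)(x + 3)^3 and minimal polynomial (x - 1)(x + 3)^2. Computing further, both have invariant factors x + 3, (x - 1)(x + 3)^2. Hence A and B are similar.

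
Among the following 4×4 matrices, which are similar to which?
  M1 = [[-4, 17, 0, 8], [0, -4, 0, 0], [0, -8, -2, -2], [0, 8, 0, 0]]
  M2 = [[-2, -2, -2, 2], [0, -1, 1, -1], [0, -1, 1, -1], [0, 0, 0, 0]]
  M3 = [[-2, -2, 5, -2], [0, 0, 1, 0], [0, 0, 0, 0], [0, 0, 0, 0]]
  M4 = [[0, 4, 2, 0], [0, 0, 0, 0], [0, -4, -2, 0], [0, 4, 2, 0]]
Characteristic polynomials: χ_{M1} = x(x + 2)(x + 4)^2, χ_{M2} = x^3(x + 2), χ_{M3} = x^3(x + 2), χ_{M4} = x^3(x + 2).

{M1}: invariant factors x(x + 2)(x + 4)^2.

{M2, M3}: invariant factors x, x^2(x + 2).

{M4}: invariant factors x, x, x(x + 2).

Matrices are similar if and only if their invariant-factor lists agree; the partition into similarity classes is {M1}, {M2, M3}, {M4}.

3 classes: {M1}, {M2, M3}, {M4}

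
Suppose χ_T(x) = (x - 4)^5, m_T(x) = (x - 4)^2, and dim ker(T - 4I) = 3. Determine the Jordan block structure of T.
λ = 4: algebraic multiplicity 5 (exponent in χ_T), largest block size 2 (exponent in m_T), 3 blocks (geometric multiplicity). These force block sizes [2, 2, 1].

Jordan blocks: (4, 2), (4, 2), (4, 1)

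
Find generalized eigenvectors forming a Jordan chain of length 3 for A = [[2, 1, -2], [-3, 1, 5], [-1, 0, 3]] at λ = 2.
We seek v_1 ∈ ker((A - 2I)^3) \ ker((A - 2I)^2), then set v_{i+1} = (A - 2I) v_i.

One such chain is v_1 = [[0, 2, 1]]^T, v_2 = [[0, 3, 1]]^T, v_3 = [[1, 2, 1]]^T. Check: (A - 2I) v_3 = [[0, 0, 0]]^T = 0.

v_1 = [[0, 2, 1]]^T, v_2 = [[0, 3, 1]]^T, v_3 = [[1, 2, 1]]^T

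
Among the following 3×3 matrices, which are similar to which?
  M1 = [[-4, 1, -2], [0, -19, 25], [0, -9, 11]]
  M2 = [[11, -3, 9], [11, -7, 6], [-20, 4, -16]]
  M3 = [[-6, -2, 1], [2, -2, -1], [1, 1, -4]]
1 class: {M1, M2, M3}

Characteristic polynomials: χ_{M1} = (x + 4)^3, χ_{M2} = (x + 4)^3, χ_{M3} = (x + 4)^3.

{M1, M2, M3}: invariant factors (x + 4)^3.

Matrices are similar if and only if their invariant-factor lists agree; the partition into similarity classes is {M1, M2, M3}.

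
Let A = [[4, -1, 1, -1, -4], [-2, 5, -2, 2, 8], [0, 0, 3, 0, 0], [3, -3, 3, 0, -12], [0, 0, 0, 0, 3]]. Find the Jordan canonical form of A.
The characteristic polynomial is det(xI - A) = (x - 3)^5, so the eigenvalues are 3 (algebraic multiplicity 5).

For λ = 3: rank(A - 3I) = 1, rank((A - 3I)^2) = 0. The eigenspace has dimension 5 - 1 = 4, so there are 4 Jordan blocks; the rank sequence gives block sizes [2, 1, 1, 1].

Assembling the blocks gives the Jordan form J above.

J = [[3, 1, 0, 0, 0], [0, 3, 0, 0, 0], [0, 0, 3, 0, 0], [0, 0, 0, 3, 0], [0, 0, 0, 0, 3]]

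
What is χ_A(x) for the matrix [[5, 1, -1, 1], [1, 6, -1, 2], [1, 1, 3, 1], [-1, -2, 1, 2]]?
χ_A(x) = (x - 4)^4

xI - A = [[x - 5, -1, 1, -1], [-1, x - 6, 1, -2], [-1, -1, x - 3, -1], [1, 2, -1, x - 2]].

Expanding det(xI - A) along the first row:
det(xI - A) = + (x - 5)·det([[x - 6, 1, -2], [-1, x - 3, -1], [2, -1, x - 2]]) - (-1)·det([[-1, 1, -2], [-1, x - 3, -1], [1, -1, x - 2]]) + (1)·det([[-1, x - 6, -2], [-1, -1, -1], [1, 2, x - 2]]) - (-1)·det([[-1, x - 6, 1], [-1, -1, x - 3], [1, 2, -1]]).

Evaluating gives χ_A(x) = x^4 - 16x^3 + 96x^2 - 256x + 256 = (x - 4)^4.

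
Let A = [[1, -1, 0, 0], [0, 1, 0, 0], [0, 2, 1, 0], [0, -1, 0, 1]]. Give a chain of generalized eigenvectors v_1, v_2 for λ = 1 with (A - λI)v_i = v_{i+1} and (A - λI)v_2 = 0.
We seek v_1 ∈ ker((A - I)^2) \ ker(A - I), then set v_{i+1} = (A - I) v_i.

One such chain is v_1 = [[0, 1, 4, -2]]^T, v_2 = [[-1, 0, 2, -1]]^T. Check: (A - I) v_2 = [[0, 0, 0, 0]]^T = 0.

v_1 = [[0, 1, 4, -2]]^T, v_2 = [[-1, 0, 2, -1]]^T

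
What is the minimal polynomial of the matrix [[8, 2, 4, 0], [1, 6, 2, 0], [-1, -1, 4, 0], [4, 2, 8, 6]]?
The characteristic polynomial factors as (x - 6)^4. The minimal polynomial is ∏(x - λ)^{k_λ} where k_λ is the size of the largest Jordan block at λ.

For λ = 6: rank(A - 6I) = 2, and the largest Jordan block has size 3 (the smallest k with rank((A - 6I)^k) = rank((A - 6I)^(k+1))).

So m_A(x) = (x - 6)^3.

m_A(x) = (x - 6)^3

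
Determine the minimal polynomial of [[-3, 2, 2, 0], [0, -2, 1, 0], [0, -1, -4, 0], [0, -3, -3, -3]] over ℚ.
The characteristic polynomial factors as (x + 3)^4. The minimal polynomial is ∏(x - λ)^{k_λ} where k_λ is the size of the largest Jordan block at λ.

For λ = -3: rank(A + 3I) = 1, and the largest Jordan block has size 2 (the smallest k with rank((A + 3I)^k) = rank((A + 3I)^(k+1))).

So m_A(x) = (x + 3)^2.

m_A(x) = (x + 3)^2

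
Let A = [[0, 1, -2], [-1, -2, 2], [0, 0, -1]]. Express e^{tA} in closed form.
A has Jordan form J = [[-1, 1, 0], [0, -1, 0], [0, 0, -1]] with A = PJP^{-1}, so e^{tA} = P e^{tJ} P^{-1}.

For a Jordan block J_k(λ), e^{tJ_k(λ)} = e^{λt} · (I + tN + t^2 N^2/2! + ... + t^{k-1} N^{k-1}/(k-1)!) where N is the nilpotent superdiagonal part.

Assembling the blocks and conjugating back gives the entries of e^{tA} as shown above.

e^{tA} = [[(t + 1)*e^{-t}, t*e^{-t}, -2*t*e^{-t}], [-t*e^{-t}, (1 - t)*e^{-t}, 2*t*e^{-t}], [0, 0, e^{-t}]]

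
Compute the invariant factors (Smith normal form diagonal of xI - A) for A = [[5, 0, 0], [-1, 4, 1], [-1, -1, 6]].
x - 5, (x - 5)^2

The Jordan structure of A has elementary divisors (x - 5)^2, (x - 5). Arranging the block sizes at each eigenvalue in decreasing order and taking row products gives the invariant factors.

Invariant factors (smallest first, each dividing the next): x - 5, (x - 5)^2.

Check: the last factor (x - 5)^2 is the minimal polynomial, and the product (x - 5)^3 is the characteristic polynomial.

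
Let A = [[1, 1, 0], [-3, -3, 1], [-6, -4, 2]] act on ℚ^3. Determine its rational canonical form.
R = [[0, 0, -2], [1, 0, 0], [0, 1, 0]]

The invariant factors of A (the non-unit diagonal entries of the Smith normal form of xI - A over ℚ[x]) are x^3 + 2, each dividing the next. The characteristic polynomial is their product, x^3 + 2.

The rational canonical form is the block-diagonal matrix of companion matrices C(f_i):
R = [[0, 0, -2], [1, 0, 0], [0, 1, 0]].

Note the characteristic polynomial does not split into linear factors over ℚ, so A has no Jordan form over ℚ; the rational canonical form exists over any field.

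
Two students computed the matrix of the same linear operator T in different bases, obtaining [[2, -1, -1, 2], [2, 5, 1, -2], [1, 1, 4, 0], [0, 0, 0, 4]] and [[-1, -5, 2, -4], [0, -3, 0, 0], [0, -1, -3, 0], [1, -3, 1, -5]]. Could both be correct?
trace(A) = 15 but trace(B) = -12. The trace is a similarity invariant, so A and B are not similar.

No.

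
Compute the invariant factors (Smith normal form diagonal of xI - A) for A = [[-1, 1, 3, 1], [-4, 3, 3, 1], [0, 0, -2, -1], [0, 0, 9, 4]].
x - 1, (x - 1)^3

The Jordan structure of A has elementary divisors (x - 1)^3, (x - 1). Arranging the block sizes at each eigenvalue in decreasing order and taking row products gives the invariant factors.

Invariant factors (smallest first, each dividing the next): x - 1, (x - 1)^3.

Check: the last factor (x - 1)^3 is the minimal polynomial, and the product (x - 1)^4 is the characteristic polynomial.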